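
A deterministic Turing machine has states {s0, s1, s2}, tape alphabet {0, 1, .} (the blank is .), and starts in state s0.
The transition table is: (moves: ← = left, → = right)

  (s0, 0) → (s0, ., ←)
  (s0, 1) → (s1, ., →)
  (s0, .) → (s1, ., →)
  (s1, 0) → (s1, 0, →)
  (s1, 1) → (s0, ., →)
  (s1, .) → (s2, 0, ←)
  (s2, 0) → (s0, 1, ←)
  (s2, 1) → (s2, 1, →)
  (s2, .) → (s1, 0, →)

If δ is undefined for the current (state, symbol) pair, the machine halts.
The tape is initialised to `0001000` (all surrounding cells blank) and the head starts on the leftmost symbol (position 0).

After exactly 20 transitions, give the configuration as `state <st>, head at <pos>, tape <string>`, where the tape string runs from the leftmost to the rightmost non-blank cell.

s0 | .[0]001000.   read 0 → write ., move ←, go to s0
s0 | [.].001000.   read . → write ., move →, go to s1
s1 | .[.]001000.   read . → write 0, move ←, go to s2
s2 | [.]0001000.   read . → write 0, move →, go to s1
s1 | 0[0]001000.   read 0 → write 0, move →, go to s1
s1 | 00[0]01000.   read 0 → write 0, move →, go to s1
s1 | 000[0]1000.   read 0 → write 0, move →, go to s1
s1 | 0000[1]000.   read 1 → write ., move →, go to s0
s0 | 0000.[0]00.   read 0 → write ., move ←, go to s0
s0 | 0000[.].00.   read . → write ., move →, go to s1
s1 | 0000.[.]00.   read . → write 0, move ←, go to s2
s2 | 0000[.]000.   read . → write 0, move →, go to s1
s1 | 00000[0]00.   read 0 → write 0, move →, go to s1
s1 | 000000[0]0.   read 0 → write 0, move →, go to s1
s1 | 0000000[0].   read 0 → write 0, move →, go to s1
s1 | 00000000[.]   read . → write 0, move ←, go to s2
s2 | 0000000[0]0   read 0 → write 1, move ←, go to s0
s0 | 000000[0]10   read 0 → write ., move ←, go to s0
s0 | 00000[0].10   read 0 → write ., move ←, go to s0
s0 | 0000[0]..10   read 0 → write ., move ←, go to s0
s0 | 000[0]...10
After 20 steps: state s0, head at 2, tape 0000...10.

state s0, head at 2, tape 0000...10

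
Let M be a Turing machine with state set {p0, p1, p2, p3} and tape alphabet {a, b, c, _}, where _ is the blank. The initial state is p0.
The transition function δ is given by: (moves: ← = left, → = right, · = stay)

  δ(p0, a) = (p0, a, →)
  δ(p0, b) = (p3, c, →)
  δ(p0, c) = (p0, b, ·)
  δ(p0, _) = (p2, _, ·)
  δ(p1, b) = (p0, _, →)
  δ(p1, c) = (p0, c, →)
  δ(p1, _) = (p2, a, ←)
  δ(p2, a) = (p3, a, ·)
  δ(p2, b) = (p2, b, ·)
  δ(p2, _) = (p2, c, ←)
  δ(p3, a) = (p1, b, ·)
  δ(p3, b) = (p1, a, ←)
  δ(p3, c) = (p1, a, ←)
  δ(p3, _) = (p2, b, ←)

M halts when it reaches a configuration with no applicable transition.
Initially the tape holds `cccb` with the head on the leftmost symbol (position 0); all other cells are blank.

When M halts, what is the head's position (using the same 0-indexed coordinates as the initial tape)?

state=p0 head=0 tape=[c]ccb__   (p0,c)→(p0,b,·)
state=p0 head=0 tape=[b]ccb__   (p0,b)→(p3,c,→)
state=p3 head=1 tape=c[c]cb__   (p3,c)→(p1,a,←)
state=p1 head=0 tape=[c]acb__   (p1,c)→(p0,c,→)
state=p0 head=1 tape=c[a]cb__   (p0,a)→(p0,a,→)
state=p0 head=2 tape=ca[c]b__   (p0,c)→(p0,b,·)
state=p0 head=2 tape=ca[b]b__   (p0,b)→(p3,c,→)
state=p3 head=3 tape=cac[b]__   (p3,b)→(p1,a,←)
state=p1 head=2 tape=ca[c]a__   (p1,c)→(p0,c,→)
state=p0 head=3 tape=cac[a]__   (p0,a)→(p0,a,→)
state=p0 head=4 tape=caca[_]_   (p0,_)→(p2,_,·)
state=p2 head=4 tape=caca[_]_   (p2,_)→(p2,c,←)
state=p2 head=3 tape=cac[a]c_   (p2,a)→(p3,a,·)
state=p3 head=3 tape=cac[a]c_   (p3,a)→(p1,b,·)
state=p1 head=3 tape=cac[b]c_   (p1,b)→(p0,_,→)
state=p0 head=4 tape=cac_[c]_   (p0,c)→(p0,b,·)
state=p0 head=4 tape=cac_[b]_   (p0,b)→(p3,c,→)
state=p3 head=5 tape=cac_c[_]   (p3,_)→(p2,b,←)
state=p2 head=4 tape=cac_[c]b
At halt the head is at cell 4.

4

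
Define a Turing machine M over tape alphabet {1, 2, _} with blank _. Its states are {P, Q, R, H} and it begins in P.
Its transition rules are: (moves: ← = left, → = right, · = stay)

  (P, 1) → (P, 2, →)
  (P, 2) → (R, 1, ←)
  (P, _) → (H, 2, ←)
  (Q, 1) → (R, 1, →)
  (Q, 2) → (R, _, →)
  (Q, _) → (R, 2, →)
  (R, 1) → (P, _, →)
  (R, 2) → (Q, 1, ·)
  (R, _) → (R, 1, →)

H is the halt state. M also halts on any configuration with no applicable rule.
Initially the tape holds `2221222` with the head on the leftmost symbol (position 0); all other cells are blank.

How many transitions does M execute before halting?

state=P head=0 tape=_[2]221222_   (P,2)→(R,1,←)
state=R head=-1 tape=[_]1221222_   (R,_)→(R,1,→)
state=R head=0 tape=1[1]221222_   (R,1)→(P,_,→)
state=P head=1 tape=1_[2]21222_   (P,2)→(R,1,←)
state=R head=0 tape=1[_]121222_   (R,_)→(R,1,→)
state=R head=1 tape=11[1]21222_   (R,1)→(P,_,→)
state=P head=2 tape=11_[2]1222_   (P,2)→(R,1,←)
state=R head=1 tape=11[_]11222_   (R,_)→(R,1,→)
state=R head=2 tape=111[1]1222_   (R,1)→(P,_,→)
state=P head=3 tape=111_[1]222_   (P,1)→(P,2,→)
state=P head=4 tape=111_2[2]22_   (P,2)→(R,1,←)
state=R head=3 tape=111_[2]122_   (R,2)→(Q,1,·)
state=Q head=3 tape=111_[1]122_   (Q,1)→(R,1,→)
state=R head=4 tape=111_1[1]22_   (R,1)→(P,_,→)
state=P head=5 tape=111_1_[2]2_   (P,2)→(R,1,←)
state=R head=4 tape=111_1[_]12_   (R,_)→(R,1,→)
state=R head=5 tape=111_11[1]2_   (R,1)→(P,_,→)
state=P head=6 tape=111_11_[2]_   (P,2)→(R,1,←)
state=R head=5 tape=111_11[_]1_   (R,_)→(R,1,→)
state=R head=6 tape=111_111[1]_   (R,1)→(P,_,→)
state=P head=7 tape=111_111_[_]   (P,_)→(H,2,←)
state=H head=6 tape=111_111[_]2
M halts after 21 transitions.

21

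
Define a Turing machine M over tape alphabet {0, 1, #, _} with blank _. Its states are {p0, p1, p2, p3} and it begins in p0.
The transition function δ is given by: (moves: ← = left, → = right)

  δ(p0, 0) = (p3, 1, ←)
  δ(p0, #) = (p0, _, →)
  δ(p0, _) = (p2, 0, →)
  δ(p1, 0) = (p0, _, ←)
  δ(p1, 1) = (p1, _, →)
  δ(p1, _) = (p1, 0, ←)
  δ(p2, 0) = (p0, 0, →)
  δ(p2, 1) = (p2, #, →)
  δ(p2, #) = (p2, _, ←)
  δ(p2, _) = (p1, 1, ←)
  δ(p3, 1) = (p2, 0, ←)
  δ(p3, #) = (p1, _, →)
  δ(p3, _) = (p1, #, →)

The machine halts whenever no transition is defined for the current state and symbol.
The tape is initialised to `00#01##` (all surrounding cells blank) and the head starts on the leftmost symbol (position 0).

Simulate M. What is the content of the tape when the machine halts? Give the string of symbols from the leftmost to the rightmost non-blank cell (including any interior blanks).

p0 | _[0]0#01##   read 0 → write 1, move ←, go to p3
p3 | [_]10#01##   read _ → write #, move →, go to p1
p1 | #[1]0#01##   read 1 → write _, move →, go to p1
p1 | #_[0]#01##   read 0 → write _, move ←, go to p0
p0 | #[_]_#01##   read _ → write 0, move →, go to p2
p2 | #0[_]#01##   read _ → write 1, move ←, go to p1
p1 | #[0]1#01##   read 0 → write _, move ←, go to p0
p0 | [#]_1#01##   read # → write _, move →, go to p0
p0 | _[_]1#01##   read _ → write 0, move →, go to p2
p2 | _0[1]#01##   read 1 → write #, move →, go to p2
p2 | _0#[#]01##   read # → write _, move ←, go to p2
p2 | _0[#]_01##   read # → write _, move ←, go to p2
p2 | _[0]__01##   read 0 → write 0, move →, go to p0
p0 | _0[_]_01##   read _ → write 0, move →, go to p2
p2 | _00[_]01##   read _ → write 1, move ←, go to p1
p1 | _0[0]101##   read 0 → write _, move ←, go to p0
p0 | _[0]_101##   read 0 → write 1, move ←, go to p3
p3 | [_]1_101##   read _ → write #, move →, go to p1
p1 | #[1]_101##   read 1 → write _, move →, go to p1
p1 | #_[_]101##   read _ → write 0, move ←, go to p1
p1 | #[_]0101##   read _ → write 0, move ←, go to p1
p1 | [#]00101##
The non-blank tape span at halt is #00101##.

#00101##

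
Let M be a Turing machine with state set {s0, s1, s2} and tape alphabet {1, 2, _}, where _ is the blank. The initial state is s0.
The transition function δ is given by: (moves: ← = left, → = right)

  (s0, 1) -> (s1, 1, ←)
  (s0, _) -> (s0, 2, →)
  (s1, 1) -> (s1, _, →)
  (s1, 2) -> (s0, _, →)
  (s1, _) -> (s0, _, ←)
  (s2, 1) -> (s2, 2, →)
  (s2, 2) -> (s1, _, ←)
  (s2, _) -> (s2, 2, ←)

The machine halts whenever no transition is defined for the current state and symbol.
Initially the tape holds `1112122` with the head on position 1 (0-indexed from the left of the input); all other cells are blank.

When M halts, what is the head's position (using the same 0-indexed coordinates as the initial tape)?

s0 | 1[1]12122   read 1 → write 1, move ←, go to s1
s1 | [1]112122   read 1 → write _, move →, go to s1
s1 | _[1]12122   read 1 → write _, move →, go to s1
s1 | __[1]2122   read 1 → write _, move →, go to s1
s1 | ___[2]122   read 2 → write _, move →, go to s0
s0 | ____[1]22   read 1 → write 1, move ←, go to s1
s1 | ___[_]122   read _ → write _, move ←, go to s0
s0 | __[_]_122   read _ → write 2, move →, go to s0
s0 | __2[_]122   read _ → write 2, move →, go to s0
s0 | __22[1]22   read 1 → write 1, move ←, go to s1
s1 | __2[2]122   read 2 → write _, move →, go to s0
s0 | __2_[1]22   read 1 → write 1, move ←, go to s1
s1 | __2[_]122   read _ → write _, move ←, go to s0
s0 | __[2]_122
At halt the head is at cell 2.

2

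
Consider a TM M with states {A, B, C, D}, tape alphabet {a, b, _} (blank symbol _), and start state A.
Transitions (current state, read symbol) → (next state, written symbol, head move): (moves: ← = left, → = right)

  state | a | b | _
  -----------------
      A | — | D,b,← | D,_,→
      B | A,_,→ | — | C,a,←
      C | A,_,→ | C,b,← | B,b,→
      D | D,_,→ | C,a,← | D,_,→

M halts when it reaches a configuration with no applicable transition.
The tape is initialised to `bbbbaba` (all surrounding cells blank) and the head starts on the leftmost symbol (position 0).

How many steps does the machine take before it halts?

20

state=A head=0 tape=_[b]bbbaba   (A,b)→(D,b,←)
state=D head=-1 tape=[_]bbbbaba   (D,_)→(D,_,→)
state=D head=0 tape=_[b]bbbaba   (D,b)→(C,a,←)
state=C head=-1 tape=[_]abbbaba   (C,_)→(B,b,→)
state=B head=0 tape=b[a]bbbaba   (B,a)→(A,_,→)
state=A head=1 tape=b_[b]bbaba   (A,b)→(D,b,←)
state=D head=0 tape=b[_]bbbaba   (D,_)→(D,_,→)
state=D head=1 tape=b_[b]bbaba   (D,b)→(C,a,←)
state=C head=0 tape=b[_]abbaba   (C,_)→(B,b,→)
state=B head=1 tape=bb[a]bbaba   (B,a)→(A,_,→)
state=A head=2 tape=bb_[b]baba   (A,b)→(D,b,←)
state=D head=1 tape=bb[_]bbaba   (D,_)→(D,_,→)
state=D head=2 tape=bb_[b]baba   (D,b)→(C,a,←)
state=C head=1 tape=bb[_]ababa   (C,_)→(B,b,→)
state=B head=2 tape=bbb[a]baba   (B,a)→(A,_,→)
state=A head=3 tape=bbb_[b]aba   (A,b)→(D,b,←)
state=D head=2 tape=bbb[_]baba   (D,_)→(D,_,→)
state=D head=3 tape=bbb_[b]aba   (D,b)→(C,a,←)
state=C head=2 tape=bbb[_]aaba   (C,_)→(B,b,→)
state=B head=3 tape=bbbb[a]aba   (B,a)→(A,_,→)
state=A head=4 tape=bbbb_[a]ba
M halts after 20 transitions.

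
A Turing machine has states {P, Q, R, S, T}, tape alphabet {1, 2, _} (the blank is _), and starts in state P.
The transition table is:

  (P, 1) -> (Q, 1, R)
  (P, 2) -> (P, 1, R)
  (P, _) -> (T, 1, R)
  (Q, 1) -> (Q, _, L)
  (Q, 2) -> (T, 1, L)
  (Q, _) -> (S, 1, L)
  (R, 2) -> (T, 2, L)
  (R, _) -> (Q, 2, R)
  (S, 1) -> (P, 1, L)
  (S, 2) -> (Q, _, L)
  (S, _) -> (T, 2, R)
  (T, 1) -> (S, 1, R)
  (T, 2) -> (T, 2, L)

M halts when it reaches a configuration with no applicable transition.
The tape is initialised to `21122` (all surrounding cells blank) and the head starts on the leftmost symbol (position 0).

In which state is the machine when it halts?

state=P head=0 tape=__[2]1122   (P,2)→(P,1,R)
state=P head=1 tape=__1[1]122   (P,1)→(Q,1,R)
state=Q head=2 tape=__11[1]22   (Q,1)→(Q,_,L)
state=Q head=1 tape=__1[1]_22   (Q,1)→(Q,_,L)
state=Q head=0 tape=__[1]__22   (Q,1)→(Q,_,L)
state=Q head=-1 tape=_[_]___22   (Q,_)→(S,1,L)
state=S head=-2 tape=[_]1___22   (S,_)→(T,2,R)
state=T head=-1 tape=2[1]___22   (T,1)→(S,1,R)
state=S head=0 tape=21[_]__22   (S,_)→(T,2,R)
state=T head=1 tape=212[_]_22
No transition is defined for (T, _); M halts in state T.

T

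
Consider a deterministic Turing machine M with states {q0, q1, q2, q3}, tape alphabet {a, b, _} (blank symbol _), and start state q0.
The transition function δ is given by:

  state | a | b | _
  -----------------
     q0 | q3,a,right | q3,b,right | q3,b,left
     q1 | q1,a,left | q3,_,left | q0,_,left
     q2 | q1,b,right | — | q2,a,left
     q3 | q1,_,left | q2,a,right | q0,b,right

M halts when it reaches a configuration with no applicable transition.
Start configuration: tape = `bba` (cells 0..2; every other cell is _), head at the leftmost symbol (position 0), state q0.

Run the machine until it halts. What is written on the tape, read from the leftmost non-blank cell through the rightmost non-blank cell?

state=q0 head=0 tape=[b]ba__   (q0,b)→(q3,b,right)
state=q3 head=1 tape=b[b]a__   (q3,b)→(q2,a,right)
state=q2 head=2 tape=ba[a]__   (q2,a)→(q1,b,right)
state=q1 head=3 tape=bab[_]_   (q1,_)→(q0,_,left)
state=q0 head=2 tape=ba[b]__   (q0,b)→(q3,b,right)
state=q3 head=3 tape=bab[_]_   (q3,_)→(q0,b,right)
state=q0 head=4 tape=babb[_]   (q0,_)→(q3,b,left)
state=q3 head=3 tape=bab[b]b   (q3,b)→(q2,a,right)
state=q2 head=4 tape=baba[b]
The non-blank tape span at halt is babab.

babab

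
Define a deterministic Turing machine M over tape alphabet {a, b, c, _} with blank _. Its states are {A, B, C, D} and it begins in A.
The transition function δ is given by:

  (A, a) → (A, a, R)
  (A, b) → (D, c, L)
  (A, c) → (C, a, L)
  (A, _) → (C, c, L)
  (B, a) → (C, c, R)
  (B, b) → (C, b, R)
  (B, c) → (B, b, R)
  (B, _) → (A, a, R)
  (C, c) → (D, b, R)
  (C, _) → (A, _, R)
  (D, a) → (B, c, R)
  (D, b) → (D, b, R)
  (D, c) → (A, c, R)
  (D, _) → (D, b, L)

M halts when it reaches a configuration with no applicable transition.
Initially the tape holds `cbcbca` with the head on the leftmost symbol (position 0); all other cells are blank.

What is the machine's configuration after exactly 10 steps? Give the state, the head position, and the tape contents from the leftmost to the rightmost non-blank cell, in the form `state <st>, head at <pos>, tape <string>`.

state B, head at 6, tape cbbbbc

A | _[c]bcbca_   read c → write a, move L, go to C
C | [_]abcbca_   read _ → write _, move R, go to A
A | _[a]bcbca_   read a → write a, move R, go to A
A | _a[b]cbca_   read b → write c, move L, go to D
D | _[a]ccbca_   read a → write c, move R, go to B
B | _c[c]cbca_   read c → write b, move R, go to B
B | _cb[c]bca_   read c → write b, move R, go to B
B | _cbb[b]ca_   read b → write b, move R, go to C
C | _cbbb[c]a_   read c → write b, move R, go to D
D | _cbbbb[a]_   read a → write c, move R, go to B
B | _cbbbbc[_]
After 10 steps: state B, head at 6, tape cbbbbc.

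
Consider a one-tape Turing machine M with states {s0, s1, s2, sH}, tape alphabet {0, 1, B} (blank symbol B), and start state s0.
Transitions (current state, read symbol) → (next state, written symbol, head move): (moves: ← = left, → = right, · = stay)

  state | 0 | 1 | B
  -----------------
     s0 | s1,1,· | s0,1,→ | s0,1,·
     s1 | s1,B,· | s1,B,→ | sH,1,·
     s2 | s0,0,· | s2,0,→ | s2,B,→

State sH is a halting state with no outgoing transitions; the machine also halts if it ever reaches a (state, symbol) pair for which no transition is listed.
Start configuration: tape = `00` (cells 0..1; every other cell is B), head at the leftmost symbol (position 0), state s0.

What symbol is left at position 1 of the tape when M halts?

1

s0 | [0]0   read 0 → write 1, move ·, go to s1
s1 | [1]0   read 1 → write B, move →, go to s1
s1 | B[0]   read 0 → write B, move ·, go to s1
s1 | B[B]   read B → write 1, move ·, go to sH
sH | B[1]
Cell 1 holds 1 when M halts.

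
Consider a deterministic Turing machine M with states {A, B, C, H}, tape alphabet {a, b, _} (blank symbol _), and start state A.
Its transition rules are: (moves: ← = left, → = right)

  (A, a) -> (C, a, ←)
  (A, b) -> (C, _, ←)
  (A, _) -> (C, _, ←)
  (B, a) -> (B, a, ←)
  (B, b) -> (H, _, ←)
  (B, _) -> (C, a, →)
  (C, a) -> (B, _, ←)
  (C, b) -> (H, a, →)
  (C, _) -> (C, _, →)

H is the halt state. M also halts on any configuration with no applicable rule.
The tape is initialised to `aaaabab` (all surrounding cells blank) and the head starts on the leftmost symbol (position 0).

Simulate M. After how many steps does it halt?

state=A head=0 tape=_[a]aaabab   (A,a)→(C,a,←)
state=C head=-1 tape=[_]aaaabab   (C,_)→(C,_,→)
state=C head=0 tape=_[a]aaabab   (C,a)→(B,_,←)
state=B head=-1 tape=[_]_aaabab   (B,_)→(C,a,→)
state=C head=0 tape=a[_]aaabab   (C,_)→(C,_,→)
state=C head=1 tape=a_[a]aabab   (C,a)→(B,_,←)
state=B head=0 tape=a[_]_aabab   (B,_)→(C,a,→)
state=C head=1 tape=aa[_]aabab   (C,_)→(C,_,→)
state=C head=2 tape=aa_[a]abab   (C,a)→(B,_,←)
state=B head=1 tape=aa[_]_abab   (B,_)→(C,a,→)
state=C head=2 tape=aaa[_]abab   (C,_)→(C,_,→)
state=C head=3 tape=aaa_[a]bab   (C,a)→(B,_,←)
state=B head=2 tape=aaa[_]_bab   (B,_)→(C,a,→)
state=C head=3 tape=aaaa[_]bab   (C,_)→(C,_,→)
state=C head=4 tape=aaaa_[b]ab   (C,b)→(H,a,→)
state=H head=5 tape=aaaa_a[a]b
M halts after 15 transitions.

15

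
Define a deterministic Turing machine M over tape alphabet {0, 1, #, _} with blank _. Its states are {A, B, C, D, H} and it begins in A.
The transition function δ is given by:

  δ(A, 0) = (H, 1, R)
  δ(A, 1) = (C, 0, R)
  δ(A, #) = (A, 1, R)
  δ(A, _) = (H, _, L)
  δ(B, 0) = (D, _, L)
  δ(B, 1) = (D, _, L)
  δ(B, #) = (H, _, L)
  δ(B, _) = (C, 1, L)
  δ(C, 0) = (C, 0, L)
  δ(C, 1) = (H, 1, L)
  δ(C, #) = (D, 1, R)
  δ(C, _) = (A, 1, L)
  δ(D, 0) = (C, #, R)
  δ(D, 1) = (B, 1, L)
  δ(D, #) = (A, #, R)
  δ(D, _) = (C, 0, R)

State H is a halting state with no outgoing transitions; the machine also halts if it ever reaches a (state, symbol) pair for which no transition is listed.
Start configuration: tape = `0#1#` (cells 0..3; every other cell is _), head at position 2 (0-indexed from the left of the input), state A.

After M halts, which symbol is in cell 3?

1

state=A head=2 tape=0#[1]#__   (A,1)→(C,0,R)
state=C head=3 tape=0#0[#]__   (C,#)→(D,1,R)
state=D head=4 tape=0#01[_]_   (D,_)→(C,0,R)
state=C head=5 tape=0#010[_]   (C,_)→(A,1,L)
state=A head=4 tape=0#01[0]1   (A,0)→(H,1,R)
state=H head=5 tape=0#011[1]
Cell 3 holds 1 when M halts.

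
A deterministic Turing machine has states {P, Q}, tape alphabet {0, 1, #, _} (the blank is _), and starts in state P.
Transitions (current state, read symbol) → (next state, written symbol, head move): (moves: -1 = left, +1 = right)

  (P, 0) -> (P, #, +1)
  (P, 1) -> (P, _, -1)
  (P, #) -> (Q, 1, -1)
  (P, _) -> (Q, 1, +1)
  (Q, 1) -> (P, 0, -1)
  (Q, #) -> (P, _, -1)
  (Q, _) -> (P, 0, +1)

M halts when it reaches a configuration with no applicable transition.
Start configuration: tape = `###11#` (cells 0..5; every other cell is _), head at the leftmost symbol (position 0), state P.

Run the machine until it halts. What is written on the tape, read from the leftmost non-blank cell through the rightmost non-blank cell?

#10101_0#

state=P head=0 tape=___[#]##11#   (P,#)→(Q,1,-1)
state=Q head=-1 tape=__[_]1##11#   (Q,_)→(P,0,+1)
state=P head=0 tape=__0[1]##11#   (P,1)→(P,_,-1)
state=P head=-1 tape=__[0]_##11#   (P,0)→(P,#,+1)
state=P head=0 tape=__#[_]##11#   (P,_)→(Q,1,+1)
state=Q head=1 tape=__#1[#]#11#   (Q,#)→(P,_,-1)
state=P head=0 tape=__#[1]_#11#   (P,1)→(P,_,-1)
state=P head=-1 tape=__[#]__#11#   (P,#)→(Q,1,-1)
state=Q head=-2 tape=_[_]1__#11#   (Q,_)→(P,0,+1)
state=P head=-1 tape=_0[1]__#11#   (P,1)→(P,_,-1)
state=P head=-2 tape=_[0]___#11#   (P,0)→(P,#,+1)
state=P head=-1 tape=_#[_]__#11#   (P,_)→(Q,1,+1)
state=Q head=0 tape=_#1[_]_#11#   (Q,_)→(P,0,+1)
state=P head=1 tape=_#10[_]#11#   (P,_)→(Q,1,+1)
state=Q head=2 tape=_#101[#]11#   (Q,#)→(P,_,-1)
state=P head=1 tape=_#10[1]_11#   (P,1)→(P,_,-1)
state=P head=0 tape=_#1[0]__11#   (P,0)→(P,#,+1)
state=P head=1 tape=_#1#[_]_11#   (P,_)→(Q,1,+1)
state=Q head=2 tape=_#1#1[_]11#   (Q,_)→(P,0,+1)
state=P head=3 tape=_#1#10[1]1#   (P,1)→(P,_,-1)
state=P head=2 tape=_#1#1[0]_1#   (P,0)→(P,#,+1)
state=P head=3 tape=_#1#1#[_]1#   (P,_)→(Q,1,+1)
state=Q head=4 tape=_#1#1#1[1]#   (Q,1)→(P,0,-1)
state=P head=3 tape=_#1#1#[1]0#   (P,1)→(P,_,-1)
state=P head=2 tape=_#1#1[#]_0#   (P,#)→(Q,1,-1)
state=Q head=1 tape=_#1#[1]1_0#   (Q,1)→(P,0,-1)
state=P head=0 tape=_#1[#]01_0#   (P,#)→(Q,1,-1)
state=Q head=-1 tape=_#[1]101_0#   (Q,1)→(P,0,-1)
state=P head=-2 tape=_[#]0101_0#   (P,#)→(Q,1,-1)
state=Q head=-3 tape=[_]10101_0#   (Q,_)→(P,0,+1)
state=P head=-2 tape=0[1]0101_0#   (P,1)→(P,_,-1)
state=P head=-3 tape=[0]_0101_0#   (P,0)→(P,#,+1)
state=P head=-2 tape=#[_]0101_0#   (P,_)→(Q,1,+1)
state=Q head=-1 tape=#1[0]101_0#
The non-blank tape span at halt is #10101_0#.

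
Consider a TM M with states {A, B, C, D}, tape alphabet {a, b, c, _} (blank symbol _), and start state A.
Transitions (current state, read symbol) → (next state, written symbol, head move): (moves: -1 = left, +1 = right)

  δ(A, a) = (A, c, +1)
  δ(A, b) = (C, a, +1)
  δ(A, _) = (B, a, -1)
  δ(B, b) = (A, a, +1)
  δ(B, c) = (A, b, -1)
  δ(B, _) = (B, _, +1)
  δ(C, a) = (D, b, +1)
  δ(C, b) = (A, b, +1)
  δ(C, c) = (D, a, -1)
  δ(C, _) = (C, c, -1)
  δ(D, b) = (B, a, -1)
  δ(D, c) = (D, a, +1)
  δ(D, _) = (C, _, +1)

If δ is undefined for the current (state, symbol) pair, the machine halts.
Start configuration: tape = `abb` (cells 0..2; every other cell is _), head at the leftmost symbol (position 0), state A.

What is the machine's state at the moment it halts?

A | [a]bb____   read a → write c, move +1, go to A
A | c[b]b____   read b → write a, move +1, go to C
C | ca[b]____   read b → write b, move +1, go to A
A | cab[_]___   read _ → write a, move -1, go to B
B | ca[b]a___   read b → write a, move +1, go to A
A | caa[a]___   read a → write c, move +1, go to A
A | caac[_]__   read _ → write a, move -1, go to B
B | caa[c]a__   read c → write b, move -1, go to A
A | ca[a]ba__   read a → write c, move +1, go to A
A | cac[b]a__   read b → write a, move +1, go to C
C | caca[a]__   read a → write b, move +1, go to D
D | cacab[_]_   read _ → write _, move +1, go to C
C | cacab_[_]   read _ → write c, move -1, go to C
C | cacab[_]c   read _ → write c, move -1, go to C
C | caca[b]cc   read b → write b, move +1, go to A
A | cacab[c]c
No transition is defined for (A, c); M halts in state A.

A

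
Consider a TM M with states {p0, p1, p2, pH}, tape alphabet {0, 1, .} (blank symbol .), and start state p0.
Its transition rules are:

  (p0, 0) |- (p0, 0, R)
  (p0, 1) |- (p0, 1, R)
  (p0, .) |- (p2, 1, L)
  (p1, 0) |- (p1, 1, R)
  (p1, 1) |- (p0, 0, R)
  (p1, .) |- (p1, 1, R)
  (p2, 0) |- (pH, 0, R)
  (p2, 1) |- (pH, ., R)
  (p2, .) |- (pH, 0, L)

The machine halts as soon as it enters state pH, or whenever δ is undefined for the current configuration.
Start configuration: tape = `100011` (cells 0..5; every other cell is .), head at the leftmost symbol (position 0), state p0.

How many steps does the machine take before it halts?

state=p0 head=0 tape=[1]00011.   (p0,1)→(p0,1,R)
state=p0 head=1 tape=1[0]0011.   (p0,0)→(p0,0,R)
state=p0 head=2 tape=10[0]011.   (p0,0)→(p0,0,R)
state=p0 head=3 tape=100[0]11.   (p0,0)→(p0,0,R)
state=p0 head=4 tape=1000[1]1.   (p0,1)→(p0,1,R)
state=p0 head=5 tape=10001[1].   (p0,1)→(p0,1,R)
state=p0 head=6 tape=100011[.]   (p0,.)→(p2,1,L)
state=p2 head=5 tape=10001[1]1   (p2,1)→(pH,.,R)
state=pH head=6 tape=10001.[1]
M halts after 8 transitions.

8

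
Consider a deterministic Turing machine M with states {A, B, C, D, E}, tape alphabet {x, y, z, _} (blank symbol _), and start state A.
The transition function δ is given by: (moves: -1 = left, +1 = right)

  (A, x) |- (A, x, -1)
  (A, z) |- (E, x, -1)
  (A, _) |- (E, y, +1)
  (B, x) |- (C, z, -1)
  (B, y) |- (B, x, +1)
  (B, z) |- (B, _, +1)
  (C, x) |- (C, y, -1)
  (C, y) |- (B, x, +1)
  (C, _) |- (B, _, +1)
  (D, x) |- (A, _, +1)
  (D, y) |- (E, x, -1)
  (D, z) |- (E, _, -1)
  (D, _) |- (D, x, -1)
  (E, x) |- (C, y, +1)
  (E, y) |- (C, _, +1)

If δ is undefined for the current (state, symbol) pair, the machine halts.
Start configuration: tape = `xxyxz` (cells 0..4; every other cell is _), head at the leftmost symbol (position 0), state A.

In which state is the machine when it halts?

state=A head=0 tape=_[x]xyxz_   (A,x)→(A,x,-1)
state=A head=-1 tape=[_]xxyxz_   (A,_)→(E,y,+1)
state=E head=0 tape=y[x]xyxz_   (E,x)→(C,y,+1)
state=C head=1 tape=yy[x]yxz_   (C,x)→(C,y,-1)
state=C head=0 tape=y[y]yyxz_   (C,y)→(B,x,+1)
state=B head=1 tape=yx[y]yxz_   (B,y)→(B,x,+1)
state=B head=2 tape=yxx[y]xz_   (B,y)→(B,x,+1)
state=B head=3 tape=yxxx[x]z_   (B,x)→(C,z,-1)
state=C head=2 tape=yxx[x]zz_   (C,x)→(C,y,-1)
state=C head=1 tape=yx[x]yzz_   (C,x)→(C,y,-1)
state=C head=0 tape=y[x]yyzz_   (C,x)→(C,y,-1)
state=C head=-1 tape=[y]yyyzz_   (C,y)→(B,x,+1)
state=B head=0 tape=x[y]yyzz_   (B,y)→(B,x,+1)
state=B head=1 tape=xx[y]yzz_   (B,y)→(B,x,+1)
state=B head=2 tape=xxx[y]zz_   (B,y)→(B,x,+1)
state=B head=3 tape=xxxx[z]z_   (B,z)→(B,_,+1)
state=B head=4 tape=xxxx_[z]_   (B,z)→(B,_,+1)
state=B head=5 tape=xxxx__[_]
No transition is defined for (B, _); M halts in state B.

B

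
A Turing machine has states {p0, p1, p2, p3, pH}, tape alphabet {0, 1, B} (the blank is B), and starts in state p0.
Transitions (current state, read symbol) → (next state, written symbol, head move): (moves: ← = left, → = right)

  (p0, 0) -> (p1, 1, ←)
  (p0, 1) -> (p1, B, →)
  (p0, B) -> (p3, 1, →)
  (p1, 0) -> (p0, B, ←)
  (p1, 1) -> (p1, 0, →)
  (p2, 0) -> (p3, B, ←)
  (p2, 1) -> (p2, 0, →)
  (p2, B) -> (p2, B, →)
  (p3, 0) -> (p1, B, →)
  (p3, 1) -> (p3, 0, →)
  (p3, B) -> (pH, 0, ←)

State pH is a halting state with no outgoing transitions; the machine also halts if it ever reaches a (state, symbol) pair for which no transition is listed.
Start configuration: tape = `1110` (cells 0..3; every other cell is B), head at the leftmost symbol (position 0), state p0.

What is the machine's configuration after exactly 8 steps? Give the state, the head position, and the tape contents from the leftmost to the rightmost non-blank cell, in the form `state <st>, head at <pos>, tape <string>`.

state pH, head at 0, tape 101

state=p0 head=0 tape=[1]110   (p0,1)→(p1,B,→)
state=p1 head=1 tape=B[1]10   (p1,1)→(p1,0,→)
state=p1 head=2 tape=B0[1]0   (p1,1)→(p1,0,→)
state=p1 head=3 tape=B00[0]   (p1,0)→(p0,B,←)
state=p0 head=2 tape=B0[0]B   (p0,0)→(p1,1,←)
state=p1 head=1 tape=B[0]1B   (p1,0)→(p0,B,←)
state=p0 head=0 tape=[B]B1B   (p0,B)→(p3,1,→)
state=p3 head=1 tape=1[B]1B   (p3,B)→(pH,0,←)
state=pH head=0 tape=[1]01B
After 8 steps: state pH, head at 0, tape 101.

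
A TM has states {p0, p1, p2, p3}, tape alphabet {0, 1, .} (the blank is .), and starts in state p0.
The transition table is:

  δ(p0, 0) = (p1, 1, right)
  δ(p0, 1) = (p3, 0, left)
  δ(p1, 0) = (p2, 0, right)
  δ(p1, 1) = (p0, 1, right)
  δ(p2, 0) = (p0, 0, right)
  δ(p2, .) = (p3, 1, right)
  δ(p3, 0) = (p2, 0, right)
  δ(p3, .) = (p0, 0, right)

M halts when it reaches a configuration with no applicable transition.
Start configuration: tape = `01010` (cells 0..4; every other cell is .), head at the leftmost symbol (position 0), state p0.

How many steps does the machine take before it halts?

p0 | [0]1010.   read 0 → write 1, move right, go to p1
p1 | 1[1]010.   read 1 → write 1, move right, go to p0
p0 | 11[0]10.   read 0 → write 1, move right, go to p1
p1 | 111[1]0.   read 1 → write 1, move right, go to p0
p0 | 1111[0].   read 0 → write 1, move right, go to p1
p1 | 11111[.]
M halts after 5 transitions.

5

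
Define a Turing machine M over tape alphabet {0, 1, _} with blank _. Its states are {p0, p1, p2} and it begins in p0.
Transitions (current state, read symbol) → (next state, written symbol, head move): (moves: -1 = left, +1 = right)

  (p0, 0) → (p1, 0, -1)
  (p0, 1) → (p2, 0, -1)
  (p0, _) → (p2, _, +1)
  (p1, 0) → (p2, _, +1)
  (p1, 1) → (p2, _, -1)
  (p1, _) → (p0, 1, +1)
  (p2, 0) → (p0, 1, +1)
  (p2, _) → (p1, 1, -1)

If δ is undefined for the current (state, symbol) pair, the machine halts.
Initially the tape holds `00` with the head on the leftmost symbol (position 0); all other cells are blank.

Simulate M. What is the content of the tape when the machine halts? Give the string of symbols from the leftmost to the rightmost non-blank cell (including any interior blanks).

state=p0 head=0 tape=___[0]0   (p0,0)→(p1,0,-1)
state=p1 head=-1 tape=__[_]00   (p1,_)→(p0,1,+1)
state=p0 head=0 tape=__1[0]0   (p0,0)→(p1,0,-1)
state=p1 head=-1 tape=__[1]00   (p1,1)→(p2,_,-1)
state=p2 head=-2 tape=_[_]_00   (p2,_)→(p1,1,-1)
state=p1 head=-3 tape=[_]1_00   (p1,_)→(p0,1,+1)
state=p0 head=-2 tape=1[1]_00   (p0,1)→(p2,0,-1)
state=p2 head=-3 tape=[1]0_00
The non-blank tape span at halt is 10_00.

10_00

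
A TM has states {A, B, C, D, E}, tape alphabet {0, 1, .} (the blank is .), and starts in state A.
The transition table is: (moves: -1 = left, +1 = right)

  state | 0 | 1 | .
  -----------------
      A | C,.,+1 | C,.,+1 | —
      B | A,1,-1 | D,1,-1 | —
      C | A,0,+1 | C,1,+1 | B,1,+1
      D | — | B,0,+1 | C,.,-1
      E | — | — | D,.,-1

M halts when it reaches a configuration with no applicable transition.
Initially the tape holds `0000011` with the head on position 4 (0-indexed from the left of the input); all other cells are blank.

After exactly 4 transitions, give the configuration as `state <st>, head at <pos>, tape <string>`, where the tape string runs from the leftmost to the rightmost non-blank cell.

state B, head at 8, tape 0000.111

state=A head=4 tape=0000[0]11..   (A,0)→(C,.,+1)
state=C head=5 tape=0000.[1]1..   (C,1)→(C,1,+1)
state=C head=6 tape=0000.1[1]..   (C,1)→(C,1,+1)
state=C head=7 tape=0000.11[.].   (C,.)→(B,1,+1)
state=B head=8 tape=0000.111[.]
After 4 steps: state B, head at 8, tape 0000.111.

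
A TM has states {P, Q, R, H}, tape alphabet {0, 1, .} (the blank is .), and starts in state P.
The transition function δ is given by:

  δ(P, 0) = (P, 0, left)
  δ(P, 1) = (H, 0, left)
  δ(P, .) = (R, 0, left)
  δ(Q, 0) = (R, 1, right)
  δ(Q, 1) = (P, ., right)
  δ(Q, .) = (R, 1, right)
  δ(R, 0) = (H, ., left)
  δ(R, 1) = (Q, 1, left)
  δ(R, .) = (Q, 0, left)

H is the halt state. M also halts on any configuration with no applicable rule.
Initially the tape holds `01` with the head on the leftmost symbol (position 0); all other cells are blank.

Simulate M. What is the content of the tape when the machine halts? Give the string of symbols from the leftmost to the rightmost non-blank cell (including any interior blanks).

1.001

P | ...[0]1   read 0 → write 0, move left, go to P
P | ..[.]01   read . → write 0, move left, go to R
R | .[.]001   read . → write 0, move left, go to Q
Q | [.]0001   read . → write 1, move right, go to R
R | 1[0]001   read 0 → write ., move left, go to H
H | [1].001
The non-blank tape span at halt is 1.001.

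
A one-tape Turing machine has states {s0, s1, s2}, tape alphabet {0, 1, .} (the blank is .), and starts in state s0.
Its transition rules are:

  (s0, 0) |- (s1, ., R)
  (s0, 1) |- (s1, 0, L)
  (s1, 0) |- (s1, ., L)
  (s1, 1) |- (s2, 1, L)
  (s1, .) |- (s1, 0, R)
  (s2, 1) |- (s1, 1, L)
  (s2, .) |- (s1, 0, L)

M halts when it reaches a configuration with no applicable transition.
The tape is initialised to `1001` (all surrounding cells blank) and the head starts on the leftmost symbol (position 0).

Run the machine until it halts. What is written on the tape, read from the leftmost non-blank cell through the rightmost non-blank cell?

s0 | ....[1]001   read 1 → write 0, move L, go to s1
s1 | ...[.]0001   read . → write 0, move R, go to s1
s1 | ...0[0]001   read 0 → write ., move L, go to s1
s1 | ...[0].001   read 0 → write ., move L, go to s1
s1 | ..[.]..001   read . → write 0, move R, go to s1
s1 | ..0[.].001   read . → write 0, move R, go to s1
s1 | ..00[.]001   read . → write 0, move R, go to s1
s1 | ..000[0]01   read 0 → write ., move L, go to s1
s1 | ..00[0].01   read 0 → write ., move L, go to s1
s1 | ..0[0]..01   read 0 → write ., move L, go to s1
s1 | ..[0]...01   read 0 → write ., move L, go to s1
s1 | .[.]....01   read . → write 0, move R, go to s1
s1 | .0[.]...01   read . → write 0, move R, go to s1
s1 | .00[.]..01   read . → write 0, move R, go to s1
s1 | .000[.].01   read . → write 0, move R, go to s1
s1 | .0000[.]01   read . → write 0, move R, go to s1
s1 | .00000[0]1   read 0 → write ., move L, go to s1
s1 | .0000[0].1   read 0 → write ., move L, go to s1
s1 | .000[0]..1   read 0 → write ., move L, go to s1
s1 | .00[0]...1   read 0 → write ., move L, go to s1
s1 | .0[0]....1   read 0 → write ., move L, go to s1
s1 | .[0].....1   read 0 → write ., move L, go to s1
s1 | [.]......1   read . → write 0, move R, go to s1
s1 | 0[.].....1   read . → write 0, move R, go to s1
s1 | 00[.]....1   read . → write 0, move R, go to s1
s1 | 000[.]...1   read . → write 0, move R, go to s1
s1 | 0000[.]..1   read . → write 0, move R, go to s1
s1 | 00000[.].1   read . → write 0, move R, go to s1
s1 | 000000[.]1   read . → write 0, move R, go to s1
s1 | 0000000[1]   read 1 → write 1, move L, go to s2
s2 | 000000[0]1
The non-blank tape span at halt is 00000001.

00000001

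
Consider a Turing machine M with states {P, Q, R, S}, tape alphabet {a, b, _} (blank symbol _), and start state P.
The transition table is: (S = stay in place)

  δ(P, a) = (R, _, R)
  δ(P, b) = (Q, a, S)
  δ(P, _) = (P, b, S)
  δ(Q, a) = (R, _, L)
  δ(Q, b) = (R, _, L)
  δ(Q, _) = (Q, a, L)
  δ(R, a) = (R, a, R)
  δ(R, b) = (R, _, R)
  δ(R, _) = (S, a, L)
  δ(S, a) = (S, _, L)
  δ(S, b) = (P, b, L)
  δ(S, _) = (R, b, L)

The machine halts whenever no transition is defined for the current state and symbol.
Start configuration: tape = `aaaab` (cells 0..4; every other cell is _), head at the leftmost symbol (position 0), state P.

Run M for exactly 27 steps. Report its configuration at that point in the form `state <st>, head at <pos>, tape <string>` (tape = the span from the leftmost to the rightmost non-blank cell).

state=P head=0 tape=[a]aaab___   (P,a)→(R,_,R)
state=R head=1 tape=_[a]aab___   (R,a)→(R,a,R)
state=R head=2 tape=_a[a]ab___   (R,a)→(R,a,R)
state=R head=3 tape=_aa[a]b___   (R,a)→(R,a,R)
state=R head=4 tape=_aaa[b]___   (R,b)→(R,_,R)
state=R head=5 tape=_aaa_[_]__   (R,_)→(S,a,L)
state=S head=4 tape=_aaa[_]a__   (S,_)→(R,b,L)
state=R head=3 tape=_aa[a]ba__   (R,a)→(R,a,R)
state=R head=4 tape=_aaa[b]a__   (R,b)→(R,_,R)
state=R head=5 tape=_aaa_[a]__   (R,a)→(R,a,R)
state=R head=6 tape=_aaa_a[_]_   (R,_)→(S,a,L)
state=S head=5 tape=_aaa_[a]a_   (S,a)→(S,_,L)
state=S head=4 tape=_aaa[_]_a_   (S,_)→(R,b,L)
state=R head=3 tape=_aa[a]b_a_   (R,a)→(R,a,R)
state=R head=4 tape=_aaa[b]_a_   (R,b)→(R,_,R)
state=R head=5 tape=_aaa_[_]a_   (R,_)→(S,a,L)
state=S head=4 tape=_aaa[_]aa_   (S,_)→(R,b,L)
state=R head=3 tape=_aa[a]baa_   (R,a)→(R,a,R)
state=R head=4 tape=_aaa[b]aa_   (R,b)→(R,_,R)
state=R head=5 tape=_aaa_[a]a_   (R,a)→(R,a,R)
state=R head=6 tape=_aaa_a[a]_   (R,a)→(R,a,R)
state=R head=7 tape=_aaa_aa[_]   (R,_)→(S,a,L)
state=S head=6 tape=_aaa_a[a]a   (S,a)→(S,_,L)
state=S head=5 tape=_aaa_[a]_a   (S,a)→(S,_,L)
state=S head=4 tape=_aaa[_]__a   (S,_)→(R,b,L)
state=R head=3 tape=_aa[a]b__a   (R,a)→(R,a,R)
state=R head=4 tape=_aaa[b]__a   (R,b)→(R,_,R)
state=R head=5 tape=_aaa_[_]_a
After 27 steps: state R, head at 5, tape aaa___a.

state R, head at 5, tape aaa___a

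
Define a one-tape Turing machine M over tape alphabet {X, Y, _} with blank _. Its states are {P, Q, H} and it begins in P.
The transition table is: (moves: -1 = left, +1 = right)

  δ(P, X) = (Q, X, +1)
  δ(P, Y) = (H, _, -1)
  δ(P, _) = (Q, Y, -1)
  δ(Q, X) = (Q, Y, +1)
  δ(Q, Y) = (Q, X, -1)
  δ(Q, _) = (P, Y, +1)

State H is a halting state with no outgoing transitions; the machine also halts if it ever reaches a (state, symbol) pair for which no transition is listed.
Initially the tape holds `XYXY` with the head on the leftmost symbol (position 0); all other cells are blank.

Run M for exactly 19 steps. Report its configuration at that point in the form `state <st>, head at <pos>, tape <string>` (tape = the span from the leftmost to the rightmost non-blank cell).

state=P head=0 tape=_[X]YXY__   (P,X)→(Q,X,+1)
state=Q head=1 tape=_X[Y]XY__   (Q,Y)→(Q,X,-1)
state=Q head=0 tape=_[X]XXY__   (Q,X)→(Q,Y,+1)
state=Q head=1 tape=_Y[X]XY__   (Q,X)→(Q,Y,+1)
state=Q head=2 tape=_YY[X]Y__   (Q,X)→(Q,Y,+1)
state=Q head=3 tape=_YYY[Y]__   (Q,Y)→(Q,X,-1)
state=Q head=2 tape=_YY[Y]X__   (Q,Y)→(Q,X,-1)
state=Q head=1 tape=_Y[Y]XX__   (Q,Y)→(Q,X,-1)
state=Q head=0 tape=_[Y]XXX__   (Q,Y)→(Q,X,-1)
state=Q head=-1 tape=[_]XXXX__   (Q,_)→(P,Y,+1)
state=P head=0 tape=Y[X]XXX__   (P,X)→(Q,X,+1)
state=Q head=1 tape=YX[X]XX__   (Q,X)→(Q,Y,+1)
state=Q head=2 tape=YXY[X]X__   (Q,X)→(Q,Y,+1)
state=Q head=3 tape=YXYY[X]__   (Q,X)→(Q,Y,+1)
state=Q head=4 tape=YXYYY[_]_   (Q,_)→(P,Y,+1)
state=P head=5 tape=YXYYYY[_]   (P,_)→(Q,Y,-1)
state=Q head=4 tape=YXYYY[Y]Y   (Q,Y)→(Q,X,-1)
state=Q head=3 tape=YXYY[Y]XY   (Q,Y)→(Q,X,-1)
state=Q head=2 tape=YXY[Y]XXY   (Q,Y)→(Q,X,-1)
state=Q head=1 tape=YX[Y]XXXY
After 19 steps: state Q, head at 1, tape YXYXXXY.

state Q, head at 1, tape YXYXXXY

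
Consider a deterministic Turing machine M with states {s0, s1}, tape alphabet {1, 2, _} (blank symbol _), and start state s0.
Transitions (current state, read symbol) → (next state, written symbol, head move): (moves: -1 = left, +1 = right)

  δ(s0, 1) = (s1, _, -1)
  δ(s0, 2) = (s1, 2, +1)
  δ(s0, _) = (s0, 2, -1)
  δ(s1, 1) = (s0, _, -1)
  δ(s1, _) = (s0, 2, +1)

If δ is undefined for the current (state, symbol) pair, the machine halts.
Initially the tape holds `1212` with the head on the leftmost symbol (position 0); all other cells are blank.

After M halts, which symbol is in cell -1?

2

s0 | _[1]212   read 1 → write _, move -1, go to s1
s1 | [_]_212   read _ → write 2, move +1, go to s0
s0 | 2[_]212   read _ → write 2, move -1, go to s0
s0 | [2]2212   read 2 → write 2, move +1, go to s1
s1 | 2[2]212
Cell -1 holds 2 when M halts.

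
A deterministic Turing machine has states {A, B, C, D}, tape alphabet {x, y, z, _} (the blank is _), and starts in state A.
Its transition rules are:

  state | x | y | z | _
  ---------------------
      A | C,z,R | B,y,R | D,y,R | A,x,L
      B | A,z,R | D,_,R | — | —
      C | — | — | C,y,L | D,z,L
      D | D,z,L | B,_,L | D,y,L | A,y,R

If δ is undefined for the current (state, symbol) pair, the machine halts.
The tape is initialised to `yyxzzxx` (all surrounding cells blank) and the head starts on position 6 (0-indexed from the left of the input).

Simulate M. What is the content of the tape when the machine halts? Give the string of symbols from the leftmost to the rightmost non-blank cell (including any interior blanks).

y_yyzyz

state=A head=6 tape=yyxzzx[x]_   (A,x)→(C,z,R)
state=C head=7 tape=yyxzzxz[_]   (C,_)→(D,z,L)
state=D head=6 tape=yyxzzx[z]z   (D,z)→(D,y,L)
state=D head=5 tape=yyxzz[x]yz   (D,x)→(D,z,L)
state=D head=4 tape=yyxz[z]zyz   (D,z)→(D,y,L)
state=D head=3 tape=yyx[z]yzyz   (D,z)→(D,y,L)
state=D head=2 tape=yy[x]yyzyz   (D,x)→(D,z,L)
state=D head=1 tape=y[y]zyyzyz   (D,y)→(B,_,L)
state=B head=0 tape=[y]_zyyzyz   (B,y)→(D,_,R)
state=D head=1 tape=_[_]zyyzyz   (D,_)→(A,y,R)
state=A head=2 tape=_y[z]yyzyz   (A,z)→(D,y,R)
state=D head=3 tape=_yy[y]yzyz   (D,y)→(B,_,L)
state=B head=2 tape=_y[y]_yzyz   (B,y)→(D,_,R)
state=D head=3 tape=_y_[_]yzyz   (D,_)→(A,y,R)
state=A head=4 tape=_y_y[y]zyz   (A,y)→(B,y,R)
state=B head=5 tape=_y_yy[z]yz
The non-blank tape span at halt is y_yyzyz.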